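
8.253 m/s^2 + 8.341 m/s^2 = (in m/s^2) 16.59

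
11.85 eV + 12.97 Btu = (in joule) 1.368e+04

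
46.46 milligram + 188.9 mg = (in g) 0.2354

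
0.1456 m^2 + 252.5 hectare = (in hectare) 252.5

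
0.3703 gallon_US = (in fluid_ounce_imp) 49.33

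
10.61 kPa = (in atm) 0.1047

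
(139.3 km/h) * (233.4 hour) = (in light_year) 3.437e-09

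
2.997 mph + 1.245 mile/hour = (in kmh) 6.827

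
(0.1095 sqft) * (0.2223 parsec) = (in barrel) 4.389e+14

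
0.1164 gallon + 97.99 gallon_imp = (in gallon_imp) 98.09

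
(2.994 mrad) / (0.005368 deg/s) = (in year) 1.013e-06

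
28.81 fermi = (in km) 2.881e-17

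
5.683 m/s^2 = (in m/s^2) 5.683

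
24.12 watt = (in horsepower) 0.03235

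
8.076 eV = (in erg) 1.294e-11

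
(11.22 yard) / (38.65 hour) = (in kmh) 0.0002654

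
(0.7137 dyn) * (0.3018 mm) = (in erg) 0.02154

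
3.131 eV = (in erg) 5.016e-12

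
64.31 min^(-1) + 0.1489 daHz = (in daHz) 0.2561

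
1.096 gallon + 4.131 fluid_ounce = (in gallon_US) 1.128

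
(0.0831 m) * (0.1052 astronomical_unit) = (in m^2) 1.308e+09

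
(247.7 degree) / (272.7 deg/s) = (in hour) 0.0002523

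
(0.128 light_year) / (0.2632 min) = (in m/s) 7.668e+13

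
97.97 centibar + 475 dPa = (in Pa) 9.802e+04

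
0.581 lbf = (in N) 2.584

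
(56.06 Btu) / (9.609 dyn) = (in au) 0.004115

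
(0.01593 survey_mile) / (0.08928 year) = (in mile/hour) 2.037e-05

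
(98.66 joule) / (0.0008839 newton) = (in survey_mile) 69.36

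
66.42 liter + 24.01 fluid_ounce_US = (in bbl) 0.4222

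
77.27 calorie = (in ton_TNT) 7.727e-08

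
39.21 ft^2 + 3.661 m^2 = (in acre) 0.001805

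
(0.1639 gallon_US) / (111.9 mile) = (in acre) 8.513e-13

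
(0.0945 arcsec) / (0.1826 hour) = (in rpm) 6.655e-09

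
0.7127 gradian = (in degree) 0.6414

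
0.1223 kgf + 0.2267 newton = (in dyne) 1.426e+05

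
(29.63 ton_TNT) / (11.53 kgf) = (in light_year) 1.159e-07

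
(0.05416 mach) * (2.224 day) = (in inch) 1.395e+08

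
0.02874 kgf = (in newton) 0.2818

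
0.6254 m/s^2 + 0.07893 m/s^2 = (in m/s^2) 0.7043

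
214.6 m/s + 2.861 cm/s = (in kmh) 772.7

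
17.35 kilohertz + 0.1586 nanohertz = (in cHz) 1.735e+06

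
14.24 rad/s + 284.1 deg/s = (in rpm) 183.3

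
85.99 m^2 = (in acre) 0.02125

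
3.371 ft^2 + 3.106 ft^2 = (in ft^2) 6.477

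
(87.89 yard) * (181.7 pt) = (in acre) 0.001273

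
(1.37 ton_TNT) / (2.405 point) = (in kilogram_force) 6.889e+11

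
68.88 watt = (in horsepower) 0.09237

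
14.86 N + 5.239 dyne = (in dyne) 1.486e+06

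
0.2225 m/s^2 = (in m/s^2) 0.2225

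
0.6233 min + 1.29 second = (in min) 0.6448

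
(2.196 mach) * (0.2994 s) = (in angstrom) 2.239e+12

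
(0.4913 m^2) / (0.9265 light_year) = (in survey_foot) 1.839e-16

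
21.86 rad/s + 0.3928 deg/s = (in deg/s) 1253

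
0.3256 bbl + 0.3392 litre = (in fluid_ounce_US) 1762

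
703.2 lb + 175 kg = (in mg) 4.94e+08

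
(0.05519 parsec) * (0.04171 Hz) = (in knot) 1.381e+14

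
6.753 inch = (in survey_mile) 0.0001066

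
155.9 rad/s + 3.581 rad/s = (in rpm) 1523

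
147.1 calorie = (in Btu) 0.5833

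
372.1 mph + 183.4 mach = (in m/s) 6.261e+04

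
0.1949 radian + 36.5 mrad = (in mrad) 231.4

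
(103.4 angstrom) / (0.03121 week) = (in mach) 1.609e-15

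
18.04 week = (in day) 126.3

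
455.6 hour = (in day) 18.98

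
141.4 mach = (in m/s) 4.815e+04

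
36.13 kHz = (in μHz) 3.613e+10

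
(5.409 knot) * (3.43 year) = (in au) 0.002012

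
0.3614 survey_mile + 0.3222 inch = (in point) 1.649e+06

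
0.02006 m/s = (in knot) 0.03899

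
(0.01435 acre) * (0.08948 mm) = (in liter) 5.196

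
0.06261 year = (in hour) 548.5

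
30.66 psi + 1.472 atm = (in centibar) 360.5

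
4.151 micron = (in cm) 0.0004151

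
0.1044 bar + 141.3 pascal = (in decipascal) 1.058e+05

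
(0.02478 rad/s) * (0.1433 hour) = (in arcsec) 2.637e+06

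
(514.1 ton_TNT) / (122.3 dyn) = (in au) 1.176e+04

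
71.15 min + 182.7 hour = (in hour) 183.9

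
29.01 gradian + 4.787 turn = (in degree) 1749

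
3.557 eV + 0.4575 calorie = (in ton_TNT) 4.575e-10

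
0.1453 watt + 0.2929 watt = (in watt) 0.4382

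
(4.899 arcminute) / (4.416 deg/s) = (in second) 0.01849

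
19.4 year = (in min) 1.02e+07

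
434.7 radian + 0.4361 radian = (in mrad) 4.351e+05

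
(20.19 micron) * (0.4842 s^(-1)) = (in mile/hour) 2.187e-05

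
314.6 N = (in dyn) 3.146e+07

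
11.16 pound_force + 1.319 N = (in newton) 50.96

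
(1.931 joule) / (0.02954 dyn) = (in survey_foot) 2.145e+07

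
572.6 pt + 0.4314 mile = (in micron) 6.945e+08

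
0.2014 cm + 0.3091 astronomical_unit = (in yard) 5.057e+10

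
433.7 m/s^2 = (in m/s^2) 433.7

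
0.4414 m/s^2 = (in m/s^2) 0.4414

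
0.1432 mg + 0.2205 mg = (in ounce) 1.283e-05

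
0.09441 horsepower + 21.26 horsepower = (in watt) 1.592e+04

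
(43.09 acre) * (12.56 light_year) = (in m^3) 2.072e+22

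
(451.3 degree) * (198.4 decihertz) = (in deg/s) 8954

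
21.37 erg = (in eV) 1.334e+13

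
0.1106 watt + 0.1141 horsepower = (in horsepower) 0.1142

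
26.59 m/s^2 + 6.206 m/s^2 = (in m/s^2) 32.8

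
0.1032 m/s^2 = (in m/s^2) 0.1032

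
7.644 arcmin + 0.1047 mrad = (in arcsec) 480.2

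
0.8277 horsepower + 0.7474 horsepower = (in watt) 1175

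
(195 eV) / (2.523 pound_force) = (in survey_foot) 9.133e-18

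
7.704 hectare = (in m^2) 7.704e+04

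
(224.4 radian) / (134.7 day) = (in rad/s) 1.928e-05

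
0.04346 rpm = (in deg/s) 0.2608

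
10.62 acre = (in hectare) 4.298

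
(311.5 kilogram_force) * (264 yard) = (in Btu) 698.9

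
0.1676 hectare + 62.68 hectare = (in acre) 155.3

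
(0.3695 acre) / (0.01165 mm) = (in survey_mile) 7.975e+04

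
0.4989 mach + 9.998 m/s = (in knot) 349.6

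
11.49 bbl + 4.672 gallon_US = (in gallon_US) 487.3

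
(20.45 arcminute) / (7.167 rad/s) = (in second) 0.00083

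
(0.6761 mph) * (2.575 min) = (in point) 1.324e+05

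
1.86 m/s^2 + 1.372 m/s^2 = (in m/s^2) 3.232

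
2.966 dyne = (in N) 2.966e-05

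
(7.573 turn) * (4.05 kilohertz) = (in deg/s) 1.104e+07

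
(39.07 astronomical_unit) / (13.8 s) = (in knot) 8.233e+11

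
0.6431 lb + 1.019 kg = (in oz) 46.23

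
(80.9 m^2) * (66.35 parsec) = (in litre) 1.656e+23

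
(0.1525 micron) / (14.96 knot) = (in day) 2.293e-13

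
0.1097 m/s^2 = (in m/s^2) 0.1097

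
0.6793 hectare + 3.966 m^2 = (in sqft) 7.316e+04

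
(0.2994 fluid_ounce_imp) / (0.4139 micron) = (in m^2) 20.55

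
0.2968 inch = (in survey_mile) 4.684e-06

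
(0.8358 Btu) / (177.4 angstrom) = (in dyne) 4.971e+15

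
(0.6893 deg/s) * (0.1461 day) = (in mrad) 1.519e+05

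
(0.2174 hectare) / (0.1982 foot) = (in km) 35.99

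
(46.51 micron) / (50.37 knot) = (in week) 2.968e-12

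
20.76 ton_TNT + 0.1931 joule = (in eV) 5.421e+29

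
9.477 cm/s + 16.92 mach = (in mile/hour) 1.289e+04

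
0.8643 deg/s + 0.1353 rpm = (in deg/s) 1.676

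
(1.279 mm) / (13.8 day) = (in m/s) 1.073e-09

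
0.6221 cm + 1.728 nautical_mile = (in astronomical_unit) 2.139e-08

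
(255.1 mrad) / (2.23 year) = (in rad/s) 3.627e-09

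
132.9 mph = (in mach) 0.1745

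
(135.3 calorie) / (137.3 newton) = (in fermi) 4.123e+15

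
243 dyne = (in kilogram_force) 0.0002478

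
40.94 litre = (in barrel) 0.2575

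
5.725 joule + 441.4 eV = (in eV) 3.573e+19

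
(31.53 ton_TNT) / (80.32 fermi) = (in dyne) 1.642e+29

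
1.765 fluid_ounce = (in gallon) 0.01379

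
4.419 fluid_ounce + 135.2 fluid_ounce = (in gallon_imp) 0.9083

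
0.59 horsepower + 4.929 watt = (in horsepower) 0.5966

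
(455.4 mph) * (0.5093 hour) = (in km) 373.3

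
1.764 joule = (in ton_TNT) 4.216e-10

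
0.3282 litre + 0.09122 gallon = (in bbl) 0.004236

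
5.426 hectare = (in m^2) 5.426e+04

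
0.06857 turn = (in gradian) 27.43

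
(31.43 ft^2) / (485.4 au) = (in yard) 4.398e-14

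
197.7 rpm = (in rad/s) 20.7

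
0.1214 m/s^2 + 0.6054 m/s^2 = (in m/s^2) 0.7268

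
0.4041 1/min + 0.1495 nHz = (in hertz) 0.006735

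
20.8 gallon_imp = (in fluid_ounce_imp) 3328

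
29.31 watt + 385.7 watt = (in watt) 415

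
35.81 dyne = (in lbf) 8.05e-05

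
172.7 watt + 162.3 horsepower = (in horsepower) 162.5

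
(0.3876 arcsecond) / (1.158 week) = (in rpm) 2.562e-11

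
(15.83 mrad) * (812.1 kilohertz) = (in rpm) 1.228e+05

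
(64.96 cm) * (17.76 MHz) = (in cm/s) 1.154e+09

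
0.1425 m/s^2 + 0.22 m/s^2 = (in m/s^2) 0.3625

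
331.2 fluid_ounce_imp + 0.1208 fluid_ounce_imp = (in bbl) 0.05921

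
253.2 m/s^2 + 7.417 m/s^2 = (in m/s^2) 260.6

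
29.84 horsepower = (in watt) 2.225e+04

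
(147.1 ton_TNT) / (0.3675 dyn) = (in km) 1.675e+14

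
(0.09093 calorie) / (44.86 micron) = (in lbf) 1907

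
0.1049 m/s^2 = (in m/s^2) 0.1049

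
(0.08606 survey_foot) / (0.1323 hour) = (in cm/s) 0.005508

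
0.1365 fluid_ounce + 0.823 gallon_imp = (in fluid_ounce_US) 126.6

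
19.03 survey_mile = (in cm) 3.063e+06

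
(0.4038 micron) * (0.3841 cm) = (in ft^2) 1.669e-08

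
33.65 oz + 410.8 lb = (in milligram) 1.873e+08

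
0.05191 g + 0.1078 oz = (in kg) 0.003108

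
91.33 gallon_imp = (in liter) 415.2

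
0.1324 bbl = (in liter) 21.05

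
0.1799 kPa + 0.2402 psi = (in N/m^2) 1836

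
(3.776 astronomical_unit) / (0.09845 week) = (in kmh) 3.415e+07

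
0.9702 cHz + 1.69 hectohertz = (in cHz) 1.69e+04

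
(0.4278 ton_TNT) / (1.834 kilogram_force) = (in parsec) 3.225e-09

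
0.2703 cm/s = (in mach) 7.938e-06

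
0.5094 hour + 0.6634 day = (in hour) 16.43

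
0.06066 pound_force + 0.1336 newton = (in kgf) 0.04114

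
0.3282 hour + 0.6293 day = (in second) 5.555e+04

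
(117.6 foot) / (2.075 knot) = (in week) 5.552e-05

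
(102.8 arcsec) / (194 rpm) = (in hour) 6.815e-09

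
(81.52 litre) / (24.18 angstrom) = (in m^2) 3.371e+07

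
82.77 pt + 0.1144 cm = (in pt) 86.01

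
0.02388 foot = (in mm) 7.279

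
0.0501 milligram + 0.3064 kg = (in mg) 3.064e+05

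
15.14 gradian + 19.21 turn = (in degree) 6929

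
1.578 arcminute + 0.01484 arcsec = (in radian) 0.0004591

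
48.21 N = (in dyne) 4.821e+06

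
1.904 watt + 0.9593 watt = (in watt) 2.863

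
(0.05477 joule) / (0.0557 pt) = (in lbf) 626.6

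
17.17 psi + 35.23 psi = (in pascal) 3.613e+05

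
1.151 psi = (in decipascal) 7.936e+04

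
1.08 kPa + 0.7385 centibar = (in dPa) 1.818e+04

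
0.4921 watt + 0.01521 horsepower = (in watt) 11.83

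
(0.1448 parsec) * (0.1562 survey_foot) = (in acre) 5.257e+10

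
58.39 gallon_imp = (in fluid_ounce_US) 8976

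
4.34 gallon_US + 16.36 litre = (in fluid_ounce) 1109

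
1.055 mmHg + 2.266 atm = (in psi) 33.32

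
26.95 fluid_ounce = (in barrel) 0.005013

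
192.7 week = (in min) 1.942e+06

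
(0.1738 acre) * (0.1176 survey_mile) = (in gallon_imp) 2.928e+07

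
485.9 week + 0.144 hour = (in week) 485.9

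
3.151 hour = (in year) 0.0003597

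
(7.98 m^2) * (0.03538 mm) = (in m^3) 0.0002823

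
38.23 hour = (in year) 0.004364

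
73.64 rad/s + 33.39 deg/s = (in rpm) 708.8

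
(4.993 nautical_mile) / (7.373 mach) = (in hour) 0.001023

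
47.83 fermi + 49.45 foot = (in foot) 49.45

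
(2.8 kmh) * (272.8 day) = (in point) 5.197e+10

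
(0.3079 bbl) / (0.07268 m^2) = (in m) 0.6735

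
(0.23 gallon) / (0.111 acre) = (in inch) 7.631e-05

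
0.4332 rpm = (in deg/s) 2.599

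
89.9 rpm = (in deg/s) 539.4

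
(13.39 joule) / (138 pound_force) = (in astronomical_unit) 1.458e-13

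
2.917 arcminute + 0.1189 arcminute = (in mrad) 0.8831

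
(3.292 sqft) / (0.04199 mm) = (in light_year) 7.699e-13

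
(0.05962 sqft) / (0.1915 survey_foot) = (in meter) 0.09489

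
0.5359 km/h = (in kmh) 0.5359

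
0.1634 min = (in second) 9.804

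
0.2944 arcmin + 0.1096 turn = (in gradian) 43.85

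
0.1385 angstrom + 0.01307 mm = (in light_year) 1.382e-21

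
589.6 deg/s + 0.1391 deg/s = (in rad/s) 10.29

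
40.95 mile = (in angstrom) 6.59e+14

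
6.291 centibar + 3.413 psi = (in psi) 4.325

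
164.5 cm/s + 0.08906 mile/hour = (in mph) 3.769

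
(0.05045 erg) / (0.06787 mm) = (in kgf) 7.58e-06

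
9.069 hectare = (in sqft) 9.762e+05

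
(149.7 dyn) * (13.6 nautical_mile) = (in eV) 2.353e+20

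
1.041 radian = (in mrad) 1041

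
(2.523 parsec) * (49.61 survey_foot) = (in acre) 2.909e+14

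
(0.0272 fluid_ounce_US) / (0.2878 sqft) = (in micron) 30.09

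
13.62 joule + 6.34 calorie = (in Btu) 0.03805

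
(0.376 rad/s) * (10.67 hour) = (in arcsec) 2.979e+09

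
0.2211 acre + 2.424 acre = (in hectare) 1.07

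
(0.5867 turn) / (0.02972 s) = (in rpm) 1184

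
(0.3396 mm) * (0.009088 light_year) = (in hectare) 2.92e+06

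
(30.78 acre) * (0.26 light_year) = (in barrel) 1.927e+21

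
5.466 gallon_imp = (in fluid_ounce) 840.2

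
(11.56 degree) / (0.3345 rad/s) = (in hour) 0.0001675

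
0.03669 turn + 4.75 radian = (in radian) 4.981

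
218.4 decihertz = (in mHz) 2.184e+04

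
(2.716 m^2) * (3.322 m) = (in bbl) 56.75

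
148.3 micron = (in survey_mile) 9.215e-08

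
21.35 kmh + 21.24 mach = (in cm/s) 7.238e+05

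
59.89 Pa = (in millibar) 0.5989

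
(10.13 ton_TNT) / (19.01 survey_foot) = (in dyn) 7.315e+14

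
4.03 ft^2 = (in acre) 9.252e-05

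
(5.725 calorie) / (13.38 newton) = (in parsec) 5.802e-17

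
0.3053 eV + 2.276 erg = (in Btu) 2.157e-10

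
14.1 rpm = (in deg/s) 84.6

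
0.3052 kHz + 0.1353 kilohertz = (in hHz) 4.405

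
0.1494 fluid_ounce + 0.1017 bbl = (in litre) 16.17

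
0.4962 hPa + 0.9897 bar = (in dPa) 9.902e+05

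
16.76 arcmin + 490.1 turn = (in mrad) 3.079e+06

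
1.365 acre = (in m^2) 5524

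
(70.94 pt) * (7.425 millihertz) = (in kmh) 0.0006689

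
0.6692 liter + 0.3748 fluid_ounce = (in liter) 0.6803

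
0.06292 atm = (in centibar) 6.375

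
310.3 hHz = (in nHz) 3.103e+13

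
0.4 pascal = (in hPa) 0.004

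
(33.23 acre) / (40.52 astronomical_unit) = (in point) 6.289e-05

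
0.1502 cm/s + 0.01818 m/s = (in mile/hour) 0.04403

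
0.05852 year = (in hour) 512.6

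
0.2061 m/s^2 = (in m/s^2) 0.2061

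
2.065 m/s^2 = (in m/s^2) 2.065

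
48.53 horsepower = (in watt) 3.619e+04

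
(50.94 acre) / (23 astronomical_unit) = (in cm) 5.991e-06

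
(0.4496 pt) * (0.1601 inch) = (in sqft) 6.943e-06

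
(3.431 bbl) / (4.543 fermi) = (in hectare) 1.201e+10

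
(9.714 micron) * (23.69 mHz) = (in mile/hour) 5.148e-07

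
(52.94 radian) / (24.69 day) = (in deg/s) 0.001422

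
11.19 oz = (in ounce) 11.19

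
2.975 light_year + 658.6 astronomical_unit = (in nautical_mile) 1.525e+13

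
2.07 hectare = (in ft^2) 2.228e+05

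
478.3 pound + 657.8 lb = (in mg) 5.153e+08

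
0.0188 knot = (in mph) 0.02163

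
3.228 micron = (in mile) 2.006e-09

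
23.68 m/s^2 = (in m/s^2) 23.68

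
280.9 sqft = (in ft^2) 280.9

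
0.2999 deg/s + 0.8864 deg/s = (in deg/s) 1.186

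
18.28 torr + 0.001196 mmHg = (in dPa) 2.437e+04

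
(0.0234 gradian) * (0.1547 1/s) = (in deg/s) 0.003258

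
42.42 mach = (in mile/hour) 3.231e+04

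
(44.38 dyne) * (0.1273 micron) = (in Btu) 5.355e-14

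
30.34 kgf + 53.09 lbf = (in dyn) 5.337e+07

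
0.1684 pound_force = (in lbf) 0.1684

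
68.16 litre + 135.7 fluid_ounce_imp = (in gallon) 19.02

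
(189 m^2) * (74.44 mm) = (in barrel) 88.49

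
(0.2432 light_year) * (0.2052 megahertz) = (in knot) 9.178e+20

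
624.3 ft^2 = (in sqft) 624.3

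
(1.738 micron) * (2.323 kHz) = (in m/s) 0.004037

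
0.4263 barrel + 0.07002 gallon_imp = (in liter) 68.09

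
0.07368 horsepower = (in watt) 54.94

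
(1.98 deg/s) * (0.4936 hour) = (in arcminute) 2.111e+05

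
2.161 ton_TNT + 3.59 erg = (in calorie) 2.161e+09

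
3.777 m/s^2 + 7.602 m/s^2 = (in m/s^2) 11.38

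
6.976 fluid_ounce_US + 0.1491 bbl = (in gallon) 6.317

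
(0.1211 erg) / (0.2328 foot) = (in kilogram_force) 1.74e-08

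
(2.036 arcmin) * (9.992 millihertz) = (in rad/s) 5.918e-06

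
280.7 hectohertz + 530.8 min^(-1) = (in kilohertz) 28.08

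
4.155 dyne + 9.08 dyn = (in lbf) 2.975e-05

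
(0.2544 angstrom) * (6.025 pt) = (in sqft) 5.82e-13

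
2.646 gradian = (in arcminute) 142.9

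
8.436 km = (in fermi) 8.436e+18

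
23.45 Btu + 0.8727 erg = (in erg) 2.474e+11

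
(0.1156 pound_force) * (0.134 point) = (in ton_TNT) 5.81e-15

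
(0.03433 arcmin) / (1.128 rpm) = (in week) 1.398e-10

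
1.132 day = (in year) 0.003101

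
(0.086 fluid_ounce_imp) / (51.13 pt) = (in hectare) 1.355e-08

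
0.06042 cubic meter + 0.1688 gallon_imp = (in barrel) 0.3849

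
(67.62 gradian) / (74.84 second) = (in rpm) 0.1355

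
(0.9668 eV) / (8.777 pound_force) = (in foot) 1.302e-20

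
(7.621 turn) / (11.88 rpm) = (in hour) 0.01069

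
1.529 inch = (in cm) 3.884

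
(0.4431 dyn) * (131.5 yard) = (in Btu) 5.05e-07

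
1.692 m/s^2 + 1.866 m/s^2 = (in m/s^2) 3.558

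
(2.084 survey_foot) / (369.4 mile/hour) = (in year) 1.22e-10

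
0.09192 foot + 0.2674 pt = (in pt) 79.69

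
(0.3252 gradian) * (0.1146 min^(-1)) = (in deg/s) 0.000559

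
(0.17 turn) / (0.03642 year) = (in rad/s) 9.3e-07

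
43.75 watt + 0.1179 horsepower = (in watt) 131.7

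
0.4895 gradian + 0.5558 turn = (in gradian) 222.8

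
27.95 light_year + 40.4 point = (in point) 7.496e+20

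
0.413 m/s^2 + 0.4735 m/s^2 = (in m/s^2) 0.8865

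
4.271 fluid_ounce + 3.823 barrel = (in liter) 607.9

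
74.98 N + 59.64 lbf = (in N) 340.3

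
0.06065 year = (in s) 1.913e+06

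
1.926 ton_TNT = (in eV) 5.03e+28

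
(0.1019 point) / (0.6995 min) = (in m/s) 8.565e-07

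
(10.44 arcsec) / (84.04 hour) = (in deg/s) 9.585e-09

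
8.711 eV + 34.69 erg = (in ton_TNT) 8.291e-16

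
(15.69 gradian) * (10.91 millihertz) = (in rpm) 0.02568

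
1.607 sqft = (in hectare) 1.493e-05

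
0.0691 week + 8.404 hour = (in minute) 1201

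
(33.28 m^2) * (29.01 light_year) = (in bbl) 5.745e+19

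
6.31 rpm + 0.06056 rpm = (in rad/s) 0.6671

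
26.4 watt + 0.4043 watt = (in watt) 26.8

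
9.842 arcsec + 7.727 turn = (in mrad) 4.855e+04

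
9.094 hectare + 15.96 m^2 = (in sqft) 9.79e+05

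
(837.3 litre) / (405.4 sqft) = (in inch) 0.8753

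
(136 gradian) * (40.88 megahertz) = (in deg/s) 5.004e+09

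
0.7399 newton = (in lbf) 0.1663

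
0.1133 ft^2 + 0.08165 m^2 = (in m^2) 0.09218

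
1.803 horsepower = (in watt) 1344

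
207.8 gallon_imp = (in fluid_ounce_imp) 3.325e+04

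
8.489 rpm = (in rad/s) 0.889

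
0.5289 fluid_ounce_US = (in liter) 0.01564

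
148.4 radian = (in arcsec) 3.061e+07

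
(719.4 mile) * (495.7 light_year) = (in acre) 1.342e+21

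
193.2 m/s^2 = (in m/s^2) 193.2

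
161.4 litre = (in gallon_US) 42.64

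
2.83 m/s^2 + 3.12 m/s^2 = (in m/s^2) 5.95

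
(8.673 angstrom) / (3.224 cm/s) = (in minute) 4.484e-10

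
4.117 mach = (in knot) 2725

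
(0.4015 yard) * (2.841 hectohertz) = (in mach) 0.3063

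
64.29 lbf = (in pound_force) 64.29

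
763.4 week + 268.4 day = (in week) 801.7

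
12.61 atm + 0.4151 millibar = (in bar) 12.78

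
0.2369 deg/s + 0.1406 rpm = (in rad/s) 0.01886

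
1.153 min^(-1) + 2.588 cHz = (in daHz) 0.00451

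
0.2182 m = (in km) 0.0002182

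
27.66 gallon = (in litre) 104.7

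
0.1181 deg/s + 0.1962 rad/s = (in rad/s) 0.1983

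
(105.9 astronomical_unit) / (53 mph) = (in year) 2.12e+04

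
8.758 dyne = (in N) 8.758e-05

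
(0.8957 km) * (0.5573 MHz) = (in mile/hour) 1.117e+09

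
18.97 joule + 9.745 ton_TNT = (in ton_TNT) 9.745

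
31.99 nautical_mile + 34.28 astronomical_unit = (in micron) 5.128e+18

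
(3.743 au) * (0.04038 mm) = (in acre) 5587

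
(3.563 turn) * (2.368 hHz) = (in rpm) 5.062e+04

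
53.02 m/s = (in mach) 0.1557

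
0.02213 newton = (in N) 0.02213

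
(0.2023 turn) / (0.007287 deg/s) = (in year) 0.0003169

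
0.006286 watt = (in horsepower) 8.43e-06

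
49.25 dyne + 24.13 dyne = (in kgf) 7.483e-05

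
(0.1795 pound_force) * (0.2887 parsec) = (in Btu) 6.742e+12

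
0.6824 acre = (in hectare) 0.2762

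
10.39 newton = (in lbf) 2.336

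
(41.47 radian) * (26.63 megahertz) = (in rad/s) 1.104e+09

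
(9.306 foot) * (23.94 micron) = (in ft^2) 0.0007309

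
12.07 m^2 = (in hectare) 0.001207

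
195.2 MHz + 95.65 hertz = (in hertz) 1.952e+08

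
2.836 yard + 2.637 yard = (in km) 0.005005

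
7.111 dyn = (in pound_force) 1.599e-05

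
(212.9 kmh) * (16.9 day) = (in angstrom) 8.635e+17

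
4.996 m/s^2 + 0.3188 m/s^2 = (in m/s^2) 5.315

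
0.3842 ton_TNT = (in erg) 1.607e+16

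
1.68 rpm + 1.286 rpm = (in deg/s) 17.8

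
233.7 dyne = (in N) 0.002337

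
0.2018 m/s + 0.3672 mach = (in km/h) 450.8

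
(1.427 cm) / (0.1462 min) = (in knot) 0.003162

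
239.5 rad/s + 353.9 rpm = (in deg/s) 1.585e+04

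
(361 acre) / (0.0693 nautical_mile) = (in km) 11.38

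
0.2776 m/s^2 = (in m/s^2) 0.2776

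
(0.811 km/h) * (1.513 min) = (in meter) 20.45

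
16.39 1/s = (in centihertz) 1639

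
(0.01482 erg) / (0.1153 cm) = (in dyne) 0.1285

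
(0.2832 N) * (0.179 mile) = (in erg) 8.158e+08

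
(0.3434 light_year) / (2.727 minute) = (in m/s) 1.986e+13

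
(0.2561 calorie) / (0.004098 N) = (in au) 1.748e-09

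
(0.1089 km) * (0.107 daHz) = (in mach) 0.3422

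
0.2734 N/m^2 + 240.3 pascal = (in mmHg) 1.804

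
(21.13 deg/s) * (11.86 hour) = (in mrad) 1.575e+07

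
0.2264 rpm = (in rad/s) 0.02371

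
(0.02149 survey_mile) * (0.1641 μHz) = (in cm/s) 0.0005675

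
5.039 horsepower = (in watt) 3758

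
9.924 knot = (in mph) 11.42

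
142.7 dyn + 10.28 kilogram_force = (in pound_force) 22.66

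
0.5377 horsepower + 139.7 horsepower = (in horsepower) 140.2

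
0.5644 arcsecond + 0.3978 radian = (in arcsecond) 8.205e+04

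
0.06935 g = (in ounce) 0.002446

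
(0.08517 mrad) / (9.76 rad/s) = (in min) 1.454e-07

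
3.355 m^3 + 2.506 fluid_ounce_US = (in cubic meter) 3.355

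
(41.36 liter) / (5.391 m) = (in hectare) 7.672e-07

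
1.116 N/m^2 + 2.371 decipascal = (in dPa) 13.53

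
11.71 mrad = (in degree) 0.6709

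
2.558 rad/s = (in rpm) 24.43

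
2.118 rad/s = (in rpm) 20.23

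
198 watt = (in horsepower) 0.2655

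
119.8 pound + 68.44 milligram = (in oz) 1917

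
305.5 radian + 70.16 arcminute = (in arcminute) 1.05e+06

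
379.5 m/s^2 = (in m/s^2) 379.5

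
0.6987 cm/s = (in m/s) 0.006987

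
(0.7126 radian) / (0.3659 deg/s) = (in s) 111.6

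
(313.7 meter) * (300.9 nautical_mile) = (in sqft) 1.882e+09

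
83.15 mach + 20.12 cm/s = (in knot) 5.504e+04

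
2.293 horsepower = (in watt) 1710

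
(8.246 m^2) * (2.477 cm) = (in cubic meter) 0.2043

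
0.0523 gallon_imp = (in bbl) 0.001495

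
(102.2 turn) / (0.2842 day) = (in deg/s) 1.498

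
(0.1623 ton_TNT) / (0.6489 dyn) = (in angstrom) 1.046e+24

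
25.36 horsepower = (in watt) 1.891e+04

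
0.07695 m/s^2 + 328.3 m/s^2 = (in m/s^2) 328.4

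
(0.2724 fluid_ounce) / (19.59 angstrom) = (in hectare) 0.4112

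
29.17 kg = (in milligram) 2.917e+07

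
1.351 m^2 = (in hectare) 0.0001351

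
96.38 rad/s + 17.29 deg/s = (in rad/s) 96.68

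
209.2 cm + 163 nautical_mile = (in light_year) 3.191e-11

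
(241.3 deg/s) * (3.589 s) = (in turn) 2.406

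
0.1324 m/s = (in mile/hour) 0.2962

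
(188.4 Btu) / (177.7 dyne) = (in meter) 1.119e+08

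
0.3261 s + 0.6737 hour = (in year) 7.692e-05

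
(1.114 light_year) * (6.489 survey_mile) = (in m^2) 1.101e+20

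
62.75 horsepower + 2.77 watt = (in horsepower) 62.75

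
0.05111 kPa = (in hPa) 0.5111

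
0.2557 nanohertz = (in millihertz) 2.557e-07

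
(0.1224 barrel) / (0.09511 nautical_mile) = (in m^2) 0.0001105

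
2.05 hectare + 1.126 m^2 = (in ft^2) 2.207e+05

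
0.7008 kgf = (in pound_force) 1.545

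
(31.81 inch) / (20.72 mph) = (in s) 0.08723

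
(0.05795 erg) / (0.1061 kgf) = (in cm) 5.57e-07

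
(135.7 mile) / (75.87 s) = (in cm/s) 2.878e+05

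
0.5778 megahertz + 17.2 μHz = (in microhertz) 5.778e+11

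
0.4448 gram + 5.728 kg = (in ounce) 202.1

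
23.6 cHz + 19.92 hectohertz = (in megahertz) 0.001992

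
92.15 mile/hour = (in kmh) 148.3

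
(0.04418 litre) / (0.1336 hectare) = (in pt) 9.374e-05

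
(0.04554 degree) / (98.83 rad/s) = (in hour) 2.234e-09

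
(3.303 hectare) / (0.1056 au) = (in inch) 8.232e-05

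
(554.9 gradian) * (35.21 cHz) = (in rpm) 29.31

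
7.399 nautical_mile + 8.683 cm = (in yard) 1.499e+04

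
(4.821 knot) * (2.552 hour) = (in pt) 6.459e+07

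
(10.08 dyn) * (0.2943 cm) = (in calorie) 7.09e-08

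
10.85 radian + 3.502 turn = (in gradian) 2092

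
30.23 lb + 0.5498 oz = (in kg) 13.73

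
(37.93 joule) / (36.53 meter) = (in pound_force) 0.2334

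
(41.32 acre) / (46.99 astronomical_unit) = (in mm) 2.379e-05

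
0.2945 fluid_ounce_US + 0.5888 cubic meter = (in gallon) 155.5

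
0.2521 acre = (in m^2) 1020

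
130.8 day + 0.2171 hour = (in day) 130.8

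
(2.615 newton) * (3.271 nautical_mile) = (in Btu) 15.01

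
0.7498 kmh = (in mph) 0.4659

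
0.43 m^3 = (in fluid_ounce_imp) 1.513e+04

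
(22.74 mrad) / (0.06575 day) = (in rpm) 3.823e-05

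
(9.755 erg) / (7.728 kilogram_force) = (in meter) 1.287e-08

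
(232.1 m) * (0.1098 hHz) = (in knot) 4954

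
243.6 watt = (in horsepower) 0.3267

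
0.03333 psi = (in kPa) 0.2298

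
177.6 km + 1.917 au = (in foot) 9.409e+11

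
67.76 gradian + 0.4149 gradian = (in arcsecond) 2.209e+05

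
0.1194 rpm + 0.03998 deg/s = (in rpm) 0.1261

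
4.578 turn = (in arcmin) 9.888e+04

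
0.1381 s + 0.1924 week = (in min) 1939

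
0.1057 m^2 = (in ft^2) 1.138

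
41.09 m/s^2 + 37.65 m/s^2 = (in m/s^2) 78.74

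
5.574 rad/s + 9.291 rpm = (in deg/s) 375.1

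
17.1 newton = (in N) 17.1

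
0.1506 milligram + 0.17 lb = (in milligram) 7.711e+04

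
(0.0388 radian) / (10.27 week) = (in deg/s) 3.579e-07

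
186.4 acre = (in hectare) 75.43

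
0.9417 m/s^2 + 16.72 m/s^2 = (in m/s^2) 17.66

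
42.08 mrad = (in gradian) 2.679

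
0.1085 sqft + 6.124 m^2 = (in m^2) 6.134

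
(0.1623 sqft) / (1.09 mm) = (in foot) 45.38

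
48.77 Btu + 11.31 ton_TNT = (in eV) 2.954e+29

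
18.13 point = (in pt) 18.13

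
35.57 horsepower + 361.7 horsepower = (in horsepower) 397.3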